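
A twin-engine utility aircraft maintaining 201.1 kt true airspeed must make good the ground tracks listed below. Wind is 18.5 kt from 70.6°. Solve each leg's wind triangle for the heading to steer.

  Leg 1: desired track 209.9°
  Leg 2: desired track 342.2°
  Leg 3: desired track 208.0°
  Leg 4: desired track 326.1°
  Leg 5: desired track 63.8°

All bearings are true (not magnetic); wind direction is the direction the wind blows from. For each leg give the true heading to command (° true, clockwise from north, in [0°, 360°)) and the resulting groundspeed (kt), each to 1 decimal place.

Leg 1: heading=206.5°, groundspeed=214.8 kt
Leg 2: heading=347.5°, groundspeed=199.7 kt
Leg 3: heading=204.4°, groundspeed=214.3 kt
Leg 4: heading=331.2°, groundspeed=204.9 kt
Leg 5: heading=64.4°, groundspeed=182.7 kt

Leg 1: desired track 209.9°; wind correction -3.4° → command heading 206.5°, groundspeed 214.8 kt
Leg 2: desired track 342.2°; wind correction +5.3° → command heading 347.5°, groundspeed 199.7 kt
Leg 3: desired track 208.0°; wind correction -3.6° → command heading 204.4°, groundspeed 214.3 kt
Leg 4: desired track 326.1°; wind correction +5.1° → command heading 331.2°, groundspeed 204.9 kt
Leg 5: desired track 63.8°; wind correction +0.6° → command heading 64.4°, groundspeed 182.7 kt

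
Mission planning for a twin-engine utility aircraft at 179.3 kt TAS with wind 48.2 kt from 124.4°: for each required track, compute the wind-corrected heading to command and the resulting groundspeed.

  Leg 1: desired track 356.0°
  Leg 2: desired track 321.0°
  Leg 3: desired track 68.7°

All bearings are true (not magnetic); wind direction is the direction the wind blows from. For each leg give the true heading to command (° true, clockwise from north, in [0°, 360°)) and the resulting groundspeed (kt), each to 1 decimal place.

Leg 1: desired track 356.0°; wind correction +12.2° → command heading 8.2°, groundspeed 205.2 kt
Leg 2: desired track 321.0°; wind correction +4.4° → command heading 325.4°, groundspeed 225.0 kt
Leg 3: desired track 68.7°; wind correction +12.8° → command heading 81.5°, groundspeed 147.7 kt

Leg 1: heading=8.2°, groundspeed=205.2 kt
Leg 2: heading=325.4°, groundspeed=225.0 kt
Leg 3: heading=81.5°, groundspeed=147.7 kt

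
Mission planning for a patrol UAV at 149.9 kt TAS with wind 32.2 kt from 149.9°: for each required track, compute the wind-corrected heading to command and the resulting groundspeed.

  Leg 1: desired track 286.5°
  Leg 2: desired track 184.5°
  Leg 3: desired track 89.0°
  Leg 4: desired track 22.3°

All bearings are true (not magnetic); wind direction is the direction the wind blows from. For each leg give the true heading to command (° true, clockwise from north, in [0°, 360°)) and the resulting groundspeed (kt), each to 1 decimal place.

Leg 1: desired track 286.5°; wind correction -8.5° → command heading 278.0°, groundspeed 171.7 kt
Leg 2: desired track 184.5°; wind correction -7.0° → command heading 177.5°, groundspeed 122.3 kt
Leg 3: desired track 89.0°; wind correction +10.8° → command heading 99.8°, groundspeed 131.6 kt
Leg 4: desired track 22.3°; wind correction +9.8° → command heading 32.1°, groundspeed 167.4 kt

Leg 1: heading=278.0°, groundspeed=171.7 kt
Leg 2: heading=177.5°, groundspeed=122.3 kt
Leg 3: heading=99.8°, groundspeed=131.6 kt
Leg 4: heading=32.1°, groundspeed=167.4 kt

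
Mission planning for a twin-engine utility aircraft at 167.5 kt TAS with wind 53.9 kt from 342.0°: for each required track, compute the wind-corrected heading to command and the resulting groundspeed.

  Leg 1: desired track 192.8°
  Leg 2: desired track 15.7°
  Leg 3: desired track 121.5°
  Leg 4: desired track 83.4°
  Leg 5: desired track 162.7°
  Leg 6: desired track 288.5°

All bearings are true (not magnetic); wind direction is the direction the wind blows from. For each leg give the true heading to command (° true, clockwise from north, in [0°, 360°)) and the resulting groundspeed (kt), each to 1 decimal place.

Leg 1: heading=202.3°, groundspeed=211.5 kt
Leg 2: heading=5.4°, groundspeed=120.0 kt
Leg 3: heading=109.4°, groundspeed=204.8 kt
Leg 4: heading=65.0°, groundspeed=169.6 kt
Leg 5: heading=162.9°, groundspeed=221.4 kt
Leg 6: heading=303.5°, groundspeed=129.7 kt

Leg 1: desired track 192.8°; wind correction +9.5° → command heading 202.3°, groundspeed 211.5 kt
Leg 2: desired track 15.7°; wind correction -10.3° → command heading 5.4°, groundspeed 120.0 kt
Leg 3: desired track 121.5°; wind correction -12.1° → command heading 109.4°, groundspeed 204.8 kt
Leg 4: desired track 83.4°; wind correction -18.4° → command heading 65.0°, groundspeed 169.6 kt
Leg 5: desired track 162.7°; wind correction +0.2° → command heading 162.9°, groundspeed 221.4 kt
Leg 6: desired track 288.5°; wind correction +15.0° → command heading 303.5°, groundspeed 129.7 kt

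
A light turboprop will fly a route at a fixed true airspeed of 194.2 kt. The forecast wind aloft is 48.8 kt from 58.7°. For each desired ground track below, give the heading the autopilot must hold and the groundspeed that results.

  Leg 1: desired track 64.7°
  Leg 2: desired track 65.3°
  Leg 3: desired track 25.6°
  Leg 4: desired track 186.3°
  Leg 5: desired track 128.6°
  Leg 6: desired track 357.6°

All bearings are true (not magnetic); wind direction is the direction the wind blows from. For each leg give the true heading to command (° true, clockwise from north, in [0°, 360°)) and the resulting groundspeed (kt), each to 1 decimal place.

Leg 1: heading=63.2°, groundspeed=145.6 kt
Leg 2: heading=63.6°, groundspeed=145.6 kt
Leg 3: heading=33.5°, groundspeed=151.5 kt
Leg 4: heading=174.8°, groundspeed=220.1 kt
Leg 5: heading=115.0°, groundspeed=171.9 kt
Leg 6: heading=10.3°, groundspeed=165.9 kt

Leg 1: desired track 64.7°; wind correction -1.5° → command heading 63.2°, groundspeed 145.6 kt
Leg 2: desired track 65.3°; wind correction -1.7° → command heading 63.6°, groundspeed 145.6 kt
Leg 3: desired track 25.6°; wind correction +7.9° → command heading 33.5°, groundspeed 151.5 kt
Leg 4: desired track 186.3°; wind correction -11.5° → command heading 174.8°, groundspeed 220.1 kt
Leg 5: desired track 128.6°; wind correction -13.6° → command heading 115.0°, groundspeed 171.9 kt
Leg 6: desired track 357.6°; wind correction +12.7° → command heading 10.3°, groundspeed 165.9 kt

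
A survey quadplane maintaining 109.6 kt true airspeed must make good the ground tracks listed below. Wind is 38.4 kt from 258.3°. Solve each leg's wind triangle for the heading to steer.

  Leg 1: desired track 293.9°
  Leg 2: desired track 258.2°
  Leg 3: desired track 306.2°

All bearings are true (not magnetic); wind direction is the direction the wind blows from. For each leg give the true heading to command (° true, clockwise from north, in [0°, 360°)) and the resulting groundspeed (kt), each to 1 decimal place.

Leg 1: desired track 293.9°; wind correction -11.8° → command heading 282.1°, groundspeed 76.1 kt
Leg 2: desired track 258.2°; wind correction +0.0° → command heading 258.2°, groundspeed 71.2 kt
Leg 3: desired track 306.2°; wind correction -15.1° → command heading 291.1°, groundspeed 80.1 kt

Leg 1: heading=282.1°, groundspeed=76.1 kt
Leg 2: heading=258.2°, groundspeed=71.2 kt
Leg 3: heading=291.1°, groundspeed=80.1 kt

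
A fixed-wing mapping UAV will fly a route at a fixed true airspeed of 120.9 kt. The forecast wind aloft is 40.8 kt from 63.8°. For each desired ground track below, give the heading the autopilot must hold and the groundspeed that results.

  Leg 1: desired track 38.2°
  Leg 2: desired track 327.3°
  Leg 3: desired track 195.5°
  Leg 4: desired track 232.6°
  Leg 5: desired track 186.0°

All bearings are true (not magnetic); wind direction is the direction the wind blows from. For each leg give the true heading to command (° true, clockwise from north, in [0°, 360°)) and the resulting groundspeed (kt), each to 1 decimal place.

Leg 1: heading=46.6°, groundspeed=82.8 kt
Leg 2: heading=346.9°, groundspeed=118.5 kt
Leg 3: heading=180.9°, groundspeed=144.1 kt
Leg 4: heading=228.8°, groundspeed=160.7 kt
Leg 5: heading=169.4°, groundspeed=137.6 kt

Leg 1: desired track 38.2°; wind correction +8.4° → command heading 46.6°, groundspeed 82.8 kt
Leg 2: desired track 327.3°; wind correction +19.6° → command heading 346.9°, groundspeed 118.5 kt
Leg 3: desired track 195.5°; wind correction -14.6° → command heading 180.9°, groundspeed 144.1 kt
Leg 4: desired track 232.6°; wind correction -3.8° → command heading 228.8°, groundspeed 160.7 kt
Leg 5: desired track 186.0°; wind correction -16.6° → command heading 169.4°, groundspeed 137.6 kt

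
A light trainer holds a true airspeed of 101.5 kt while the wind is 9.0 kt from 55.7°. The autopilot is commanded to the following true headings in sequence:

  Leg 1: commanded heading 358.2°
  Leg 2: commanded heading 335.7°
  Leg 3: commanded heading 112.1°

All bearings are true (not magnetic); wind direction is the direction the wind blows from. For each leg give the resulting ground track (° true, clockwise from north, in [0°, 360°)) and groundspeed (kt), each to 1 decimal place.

Leg 1: heading 358.2°; drift -4.5° → track 353.7°, groundspeed 97.0 kt
Leg 2: heading 335.7°; drift -5.1° → track 330.6°, groundspeed 100.3 kt
Leg 3: heading 112.1°; drift +4.4° → track 116.5°, groundspeed 96.8 kt

Leg 1: track=353.7°, groundspeed=97.0 kt
Leg 2: track=330.6°, groundspeed=100.3 kt
Leg 3: track=116.5°, groundspeed=96.8 kt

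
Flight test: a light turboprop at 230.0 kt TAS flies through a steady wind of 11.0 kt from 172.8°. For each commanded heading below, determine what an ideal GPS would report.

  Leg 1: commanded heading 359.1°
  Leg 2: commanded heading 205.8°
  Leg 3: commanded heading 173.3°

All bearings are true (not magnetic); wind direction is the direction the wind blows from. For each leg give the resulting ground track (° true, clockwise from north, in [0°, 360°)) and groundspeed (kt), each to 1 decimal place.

Leg 1: heading 359.1°; drift -0.3° → track 358.8°, groundspeed 240.9 kt
Leg 2: heading 205.8°; drift +1.6° → track 207.4°, groundspeed 220.9 kt
Leg 3: heading 173.3°; drift +0.0° → track 173.3°, groundspeed 219.0 kt

Leg 1: track=358.8°, groundspeed=240.9 kt
Leg 2: track=207.4°, groundspeed=220.9 kt
Leg 3: track=173.3°, groundspeed=219.0 kt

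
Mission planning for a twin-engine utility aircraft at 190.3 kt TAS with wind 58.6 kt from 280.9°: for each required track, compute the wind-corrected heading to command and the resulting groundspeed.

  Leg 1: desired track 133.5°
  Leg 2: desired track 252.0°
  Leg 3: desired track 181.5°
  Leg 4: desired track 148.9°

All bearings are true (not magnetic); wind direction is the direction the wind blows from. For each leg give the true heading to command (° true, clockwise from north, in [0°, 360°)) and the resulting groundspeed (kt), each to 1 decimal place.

Leg 1: heading=143.0°, groundspeed=237.0 kt
Leg 2: heading=260.6°, groundspeed=136.9 kt
Leg 3: heading=199.2°, groundspeed=190.9 kt
Leg 4: heading=162.1°, groundspeed=224.5 kt

Leg 1: desired track 133.5°; wind correction +9.5° → command heading 143.0°, groundspeed 237.0 kt
Leg 2: desired track 252.0°; wind correction +8.6° → command heading 260.6°, groundspeed 136.9 kt
Leg 3: desired track 181.5°; wind correction +17.7° → command heading 199.2°, groundspeed 190.9 kt
Leg 4: desired track 148.9°; wind correction +13.2° → command heading 162.1°, groundspeed 224.5 kt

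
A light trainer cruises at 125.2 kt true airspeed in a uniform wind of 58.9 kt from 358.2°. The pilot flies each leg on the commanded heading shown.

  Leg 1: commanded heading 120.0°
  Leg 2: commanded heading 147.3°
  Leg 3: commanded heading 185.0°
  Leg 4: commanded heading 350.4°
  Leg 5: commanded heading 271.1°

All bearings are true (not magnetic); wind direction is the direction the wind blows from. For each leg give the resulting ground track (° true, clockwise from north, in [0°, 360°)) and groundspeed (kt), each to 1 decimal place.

Leg 1: track=137.8°, groundspeed=164.1 kt
Leg 2: track=157.1°, groundspeed=178.3 kt
Leg 3: track=182.8°, groundspeed=183.8 kt
Leg 4: track=343.6°, groundspeed=67.3 kt
Leg 5: track=245.4°, groundspeed=135.6 kt

Leg 1: heading 120.0°; drift +17.8° → track 137.8°, groundspeed 164.1 kt
Leg 2: heading 147.3°; drift +9.8° → track 157.1°, groundspeed 178.3 kt
Leg 3: heading 185.0°; drift -2.2° → track 182.8°, groundspeed 183.8 kt
Leg 4: heading 350.4°; drift -6.8° → track 343.6°, groundspeed 67.3 kt
Leg 5: heading 271.1°; drift -25.7° → track 245.4°, groundspeed 135.6 kt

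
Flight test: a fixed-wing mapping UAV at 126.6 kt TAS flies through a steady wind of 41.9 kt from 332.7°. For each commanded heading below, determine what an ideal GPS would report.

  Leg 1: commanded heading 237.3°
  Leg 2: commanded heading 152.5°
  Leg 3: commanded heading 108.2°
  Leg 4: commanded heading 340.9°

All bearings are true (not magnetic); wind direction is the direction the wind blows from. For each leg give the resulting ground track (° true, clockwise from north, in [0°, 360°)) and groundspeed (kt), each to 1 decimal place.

Leg 1: heading 237.3°; drift -17.7° → track 219.6°, groundspeed 137.0 kt
Leg 2: heading 152.5°; drift +0.0° → track 152.5°, groundspeed 168.5 kt
Leg 3: heading 108.2°; drift +10.6° → track 118.8°, groundspeed 159.2 kt
Leg 4: heading 340.9°; drift +4.0° → track 344.9°, groundspeed 85.3 kt

Leg 1: track=219.6°, groundspeed=137.0 kt
Leg 2: track=152.5°, groundspeed=168.5 kt
Leg 3: track=118.8°, groundspeed=159.2 kt
Leg 4: track=344.9°, groundspeed=85.3 kt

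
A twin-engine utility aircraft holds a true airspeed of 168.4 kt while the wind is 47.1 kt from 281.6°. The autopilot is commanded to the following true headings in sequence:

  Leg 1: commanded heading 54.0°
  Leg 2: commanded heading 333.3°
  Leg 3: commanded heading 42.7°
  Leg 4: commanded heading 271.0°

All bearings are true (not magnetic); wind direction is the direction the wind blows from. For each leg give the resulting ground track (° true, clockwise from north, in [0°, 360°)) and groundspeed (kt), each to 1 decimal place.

Leg 1: heading 54.0°; drift +9.9° → track 63.9°, groundspeed 203.2 kt
Leg 2: heading 333.3°; drift +14.9° → track 348.2°, groundspeed 144.0 kt
Leg 3: heading 42.7°; drift +11.8° → track 54.5°, groundspeed 196.9 kt
Leg 4: heading 271.0°; drift -4.1° → track 266.9°, groundspeed 122.4 kt

Leg 1: track=63.9°, groundspeed=203.2 kt
Leg 2: track=348.2°, groundspeed=144.0 kt
Leg 3: track=54.5°, groundspeed=196.9 kt
Leg 4: track=266.9°, groundspeed=122.4 kt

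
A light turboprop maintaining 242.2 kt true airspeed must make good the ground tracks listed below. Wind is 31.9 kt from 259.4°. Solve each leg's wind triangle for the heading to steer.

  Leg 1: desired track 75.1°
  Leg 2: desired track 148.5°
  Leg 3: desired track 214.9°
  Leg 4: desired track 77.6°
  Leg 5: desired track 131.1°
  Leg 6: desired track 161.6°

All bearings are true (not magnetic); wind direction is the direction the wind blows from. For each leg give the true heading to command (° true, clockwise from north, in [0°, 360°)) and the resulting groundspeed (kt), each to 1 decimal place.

Leg 1: desired track 75.1°; wind correction -0.6° → command heading 74.5°, groundspeed 274.0 kt
Leg 2: desired track 148.5°; wind correction +7.1° → command heading 155.6°, groundspeed 251.7 kt
Leg 3: desired track 214.9°; wind correction +5.3° → command heading 220.2°, groundspeed 218.4 kt
Leg 4: desired track 77.6°; wind correction -0.2° → command heading 77.4°, groundspeed 274.1 kt
Leg 5: desired track 131.1°; wind correction +5.9° → command heading 137.0°, groundspeed 260.7 kt
Leg 6: desired track 161.6°; wind correction +7.5° → command heading 169.1°, groundspeed 244.5 kt

Leg 1: heading=74.5°, groundspeed=274.0 kt
Leg 2: heading=155.6°, groundspeed=251.7 kt
Leg 3: heading=220.2°, groundspeed=218.4 kt
Leg 4: heading=77.4°, groundspeed=274.1 kt
Leg 5: heading=137.0°, groundspeed=260.7 kt
Leg 6: heading=169.1°, groundspeed=244.5 kt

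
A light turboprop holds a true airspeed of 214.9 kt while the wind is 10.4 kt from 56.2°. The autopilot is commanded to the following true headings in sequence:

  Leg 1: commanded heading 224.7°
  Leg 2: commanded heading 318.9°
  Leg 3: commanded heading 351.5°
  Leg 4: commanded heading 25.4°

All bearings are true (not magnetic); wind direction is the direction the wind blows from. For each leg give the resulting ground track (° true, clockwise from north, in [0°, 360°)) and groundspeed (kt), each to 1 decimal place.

Leg 1: track=225.2°, groundspeed=225.1 kt
Leg 2: track=316.2°, groundspeed=216.5 kt
Leg 3: track=348.9°, groundspeed=210.7 kt
Leg 4: track=23.9°, groundspeed=206.0 kt

Leg 1: heading 224.7°; drift +0.5° → track 225.2°, groundspeed 225.1 kt
Leg 2: heading 318.9°; drift -2.7° → track 316.2°, groundspeed 216.5 kt
Leg 3: heading 351.5°; drift -2.6° → track 348.9°, groundspeed 210.7 kt
Leg 4: heading 25.4°; drift -1.5° → track 23.9°, groundspeed 206.0 kt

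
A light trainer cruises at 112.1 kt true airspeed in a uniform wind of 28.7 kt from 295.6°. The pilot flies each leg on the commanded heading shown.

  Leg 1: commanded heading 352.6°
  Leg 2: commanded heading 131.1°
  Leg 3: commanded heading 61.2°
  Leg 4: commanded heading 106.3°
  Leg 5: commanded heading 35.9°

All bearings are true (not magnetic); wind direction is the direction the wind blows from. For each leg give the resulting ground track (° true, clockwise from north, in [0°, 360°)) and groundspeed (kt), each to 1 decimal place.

Leg 1: heading 352.6°; drift +14.0° → track 6.6°, groundspeed 99.4 kt
Leg 2: heading 131.1°; drift -3.1° → track 128.0°, groundspeed 140.0 kt
Leg 3: heading 61.2°; drift +10.3° → track 71.5°, groundspeed 130.9 kt
Leg 4: heading 106.3°; drift +1.9° → track 108.2°, groundspeed 140.5 kt
Leg 5: heading 35.9°; drift +13.5° → track 49.4°, groundspeed 120.6 kt

Leg 1: track=6.6°, groundspeed=99.4 kt
Leg 2: track=128.0°, groundspeed=140.0 kt
Leg 3: track=71.5°, groundspeed=130.9 kt
Leg 4: track=108.2°, groundspeed=140.5 kt
Leg 5: track=49.4°, groundspeed=120.6 kt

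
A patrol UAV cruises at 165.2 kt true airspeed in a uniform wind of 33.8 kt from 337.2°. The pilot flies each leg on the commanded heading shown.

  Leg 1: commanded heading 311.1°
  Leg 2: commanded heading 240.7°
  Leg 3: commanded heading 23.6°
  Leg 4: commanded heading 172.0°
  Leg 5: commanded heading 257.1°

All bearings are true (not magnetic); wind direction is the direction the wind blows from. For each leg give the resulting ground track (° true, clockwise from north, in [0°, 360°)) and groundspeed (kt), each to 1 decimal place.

Leg 1: track=304.8°, groundspeed=135.7 kt
Leg 2: track=229.5°, groundspeed=172.3 kt
Leg 3: track=33.4°, groundspeed=144.0 kt
Leg 4: track=169.5°, groundspeed=198.1 kt
Leg 5: track=245.3°, groundspeed=162.8 kt

Leg 1: heading 311.1°; drift -6.3° → track 304.8°, groundspeed 135.7 kt
Leg 2: heading 240.7°; drift -11.2° → track 229.5°, groundspeed 172.3 kt
Leg 3: heading 23.6°; drift +9.8° → track 33.4°, groundspeed 144.0 kt
Leg 4: heading 172.0°; drift -2.5° → track 169.5°, groundspeed 198.1 kt
Leg 5: heading 257.1°; drift -11.8° → track 245.3°, groundspeed 162.8 kt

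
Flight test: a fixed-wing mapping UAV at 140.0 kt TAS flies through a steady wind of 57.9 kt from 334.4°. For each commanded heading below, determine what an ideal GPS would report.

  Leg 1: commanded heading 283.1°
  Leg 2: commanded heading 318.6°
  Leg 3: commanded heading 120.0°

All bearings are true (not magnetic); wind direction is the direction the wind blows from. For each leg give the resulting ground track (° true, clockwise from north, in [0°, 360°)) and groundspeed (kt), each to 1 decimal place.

Leg 1: track=259.6°, groundspeed=113.2 kt
Leg 2: track=308.0°, groundspeed=85.7 kt
Leg 3: track=129.9°, groundspeed=190.6 kt

Leg 1: heading 283.1°; drift -23.5° → track 259.6°, groundspeed 113.2 kt
Leg 2: heading 318.6°; drift -10.6° → track 308.0°, groundspeed 85.7 kt
Leg 3: heading 120.0°; drift +9.9° → track 129.9°, groundspeed 190.6 kt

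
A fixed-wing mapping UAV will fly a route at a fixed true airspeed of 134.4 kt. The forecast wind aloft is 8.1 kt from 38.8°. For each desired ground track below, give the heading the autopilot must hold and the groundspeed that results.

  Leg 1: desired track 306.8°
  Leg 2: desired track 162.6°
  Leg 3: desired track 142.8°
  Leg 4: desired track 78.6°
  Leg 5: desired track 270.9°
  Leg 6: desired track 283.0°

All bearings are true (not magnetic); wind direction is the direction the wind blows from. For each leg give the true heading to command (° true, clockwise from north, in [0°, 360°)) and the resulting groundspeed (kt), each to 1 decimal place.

Leg 1: desired track 306.8°; wind correction +3.5° → command heading 310.3°, groundspeed 134.4 kt
Leg 2: desired track 162.6°; wind correction -2.9° → command heading 159.7°, groundspeed 138.7 kt
Leg 3: desired track 142.8°; wind correction -3.4° → command heading 139.4°, groundspeed 136.1 kt
Leg 4: desired track 78.6°; wind correction -2.2° → command heading 76.4°, groundspeed 128.1 kt
Leg 5: desired track 270.9°; wind correction +2.7° → command heading 273.6°, groundspeed 139.2 kt
Leg 6: desired track 283.0°; wind correction +3.1° → command heading 286.1°, groundspeed 137.7 kt

Leg 1: heading=310.3°, groundspeed=134.4 kt
Leg 2: heading=159.7°, groundspeed=138.7 kt
Leg 3: heading=139.4°, groundspeed=136.1 kt
Leg 4: heading=76.4°, groundspeed=128.1 kt
Leg 5: heading=273.6°, groundspeed=139.2 kt
Leg 6: heading=286.1°, groundspeed=137.7 kt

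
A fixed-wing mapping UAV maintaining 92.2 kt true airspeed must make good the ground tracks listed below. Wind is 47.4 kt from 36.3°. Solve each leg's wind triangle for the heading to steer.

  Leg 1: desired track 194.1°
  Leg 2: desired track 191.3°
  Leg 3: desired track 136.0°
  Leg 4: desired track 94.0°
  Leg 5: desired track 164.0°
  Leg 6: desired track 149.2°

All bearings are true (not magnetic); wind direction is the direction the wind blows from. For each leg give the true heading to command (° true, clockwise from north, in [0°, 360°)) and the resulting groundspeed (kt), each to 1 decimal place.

Leg 1: desired track 194.1°; wind correction -11.2° → command heading 182.9°, groundspeed 134.3 kt
Leg 2: desired track 191.3°; wind correction -12.5° → command heading 178.8°, groundspeed 133.0 kt
Leg 3: desired track 136.0°; wind correction -30.4° → command heading 105.6°, groundspeed 87.5 kt
Leg 4: desired track 94.0°; wind correction -25.8° → command heading 68.2°, groundspeed 57.7 kt
Leg 5: desired track 164.0°; wind correction -24.0° → command heading 140.0°, groundspeed 113.2 kt
Leg 6: desired track 149.2°; wind correction -28.3° → command heading 120.9°, groundspeed 99.6 kt

Leg 1: heading=182.9°, groundspeed=134.3 kt
Leg 2: heading=178.8°, groundspeed=133.0 kt
Leg 3: heading=105.6°, groundspeed=87.5 kt
Leg 4: heading=68.2°, groundspeed=57.7 kt
Leg 5: heading=140.0°, groundspeed=113.2 kt
Leg 6: heading=120.9°, groundspeed=99.6 kt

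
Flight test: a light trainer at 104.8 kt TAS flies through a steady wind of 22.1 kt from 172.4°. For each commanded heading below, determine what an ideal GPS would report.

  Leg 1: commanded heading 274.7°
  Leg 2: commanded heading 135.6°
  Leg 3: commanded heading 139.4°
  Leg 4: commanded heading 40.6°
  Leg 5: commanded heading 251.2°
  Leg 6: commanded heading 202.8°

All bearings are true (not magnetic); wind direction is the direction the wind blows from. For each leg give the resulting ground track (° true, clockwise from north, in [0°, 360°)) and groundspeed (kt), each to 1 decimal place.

Leg 1: heading 274.7°; drift +11.2° → track 285.9°, groundspeed 111.6 kt
Leg 2: heading 135.6°; drift -8.6° → track 127.0°, groundspeed 88.1 kt
Leg 3: heading 139.4°; drift -7.9° → track 131.5°, groundspeed 87.1 kt
Leg 4: heading 40.6°; drift -7.8° → track 32.8°, groundspeed 120.7 kt
Leg 5: heading 251.2°; drift +12.2° → track 263.4°, groundspeed 102.8 kt
Leg 6: heading 202.8°; drift +7.4° → track 210.2°, groundspeed 86.5 kt

Leg 1: track=285.9°, groundspeed=111.6 kt
Leg 2: track=127.0°, groundspeed=88.1 kt
Leg 3: track=131.5°, groundspeed=87.1 kt
Leg 4: track=32.8°, groundspeed=120.7 kt
Leg 5: track=263.4°, groundspeed=102.8 kt
Leg 6: track=210.2°, groundspeed=86.5 kt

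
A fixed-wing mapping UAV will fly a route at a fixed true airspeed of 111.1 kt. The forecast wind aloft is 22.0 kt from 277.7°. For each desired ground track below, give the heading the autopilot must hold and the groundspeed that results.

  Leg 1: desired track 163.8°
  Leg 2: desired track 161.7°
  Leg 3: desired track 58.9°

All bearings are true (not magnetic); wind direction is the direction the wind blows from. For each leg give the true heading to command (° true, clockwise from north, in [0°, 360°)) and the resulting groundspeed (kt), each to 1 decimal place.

Leg 1: desired track 163.8°; wind correction +10.4° → command heading 174.2°, groundspeed 118.2 kt
Leg 2: desired track 161.7°; wind correction +10.3° → command heading 172.0°, groundspeed 119.0 kt
Leg 3: desired track 58.9°; wind correction -7.1° → command heading 51.8°, groundspeed 127.4 kt

Leg 1: heading=174.2°, groundspeed=118.2 kt
Leg 2: heading=172.0°, groundspeed=119.0 kt
Leg 3: heading=51.8°, groundspeed=127.4 kt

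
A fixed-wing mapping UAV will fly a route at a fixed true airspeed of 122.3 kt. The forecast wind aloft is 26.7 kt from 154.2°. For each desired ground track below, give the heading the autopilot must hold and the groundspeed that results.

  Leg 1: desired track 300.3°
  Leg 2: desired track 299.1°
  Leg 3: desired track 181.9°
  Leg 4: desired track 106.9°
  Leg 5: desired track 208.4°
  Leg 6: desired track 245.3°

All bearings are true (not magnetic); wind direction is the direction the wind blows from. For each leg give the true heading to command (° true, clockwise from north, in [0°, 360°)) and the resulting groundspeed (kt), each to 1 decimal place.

Leg 1: desired track 300.3°; wind correction -7.0° → command heading 293.3°, groundspeed 143.6 kt
Leg 2: desired track 299.1°; wind correction -7.2° → command heading 291.9°, groundspeed 143.2 kt
Leg 3: desired track 181.9°; wind correction -5.8° → command heading 176.1°, groundspeed 98.0 kt
Leg 4: desired track 106.9°; wind correction +9.2° → command heading 116.1°, groundspeed 102.6 kt
Leg 5: desired track 208.4°; wind correction -10.2° → command heading 198.2°, groundspeed 104.7 kt
Leg 6: desired track 245.3°; wind correction -12.6° → command heading 232.7°, groundspeed 119.9 kt

Leg 1: heading=293.3°, groundspeed=143.6 kt
Leg 2: heading=291.9°, groundspeed=143.2 kt
Leg 3: heading=176.1°, groundspeed=98.0 kt
Leg 4: heading=116.1°, groundspeed=102.6 kt
Leg 5: heading=198.2°, groundspeed=104.7 kt
Leg 6: heading=232.7°, groundspeed=119.9 kt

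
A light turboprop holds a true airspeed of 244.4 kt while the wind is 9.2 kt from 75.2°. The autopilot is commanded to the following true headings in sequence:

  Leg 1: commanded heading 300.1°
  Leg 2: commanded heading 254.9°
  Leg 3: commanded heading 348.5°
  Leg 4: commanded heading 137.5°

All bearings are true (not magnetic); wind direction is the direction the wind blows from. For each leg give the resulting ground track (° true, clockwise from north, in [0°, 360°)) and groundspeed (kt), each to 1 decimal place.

Leg 1: heading 300.1°; drift -1.5° → track 298.6°, groundspeed 251.0 kt
Leg 2: heading 254.9°; drift +0.0° → track 254.9°, groundspeed 253.6 kt
Leg 3: heading 348.5°; drift -2.2° → track 346.3°, groundspeed 244.0 kt
Leg 4: heading 137.5°; drift +1.9° → track 139.4°, groundspeed 240.3 kt

Leg 1: track=298.6°, groundspeed=251.0 kt
Leg 2: track=254.9°, groundspeed=253.6 kt
Leg 3: track=346.3°, groundspeed=244.0 kt
Leg 4: track=139.4°, groundspeed=240.3 kt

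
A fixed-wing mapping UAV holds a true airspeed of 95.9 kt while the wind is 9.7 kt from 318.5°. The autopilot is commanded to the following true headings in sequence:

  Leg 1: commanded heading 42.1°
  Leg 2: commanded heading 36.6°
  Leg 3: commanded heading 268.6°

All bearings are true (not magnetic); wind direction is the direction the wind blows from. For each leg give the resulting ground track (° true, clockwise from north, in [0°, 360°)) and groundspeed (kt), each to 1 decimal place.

Leg 1: heading 42.1°; drift +5.8° → track 47.9°, groundspeed 95.3 kt
Leg 2: heading 36.6°; drift +5.8° → track 42.4°, groundspeed 94.4 kt
Leg 3: heading 268.6°; drift -4.7° → track 263.9°, groundspeed 90.0 kt

Leg 1: track=47.9°, groundspeed=95.3 kt
Leg 2: track=42.4°, groundspeed=94.4 kt
Leg 3: track=263.9°, groundspeed=90.0 kt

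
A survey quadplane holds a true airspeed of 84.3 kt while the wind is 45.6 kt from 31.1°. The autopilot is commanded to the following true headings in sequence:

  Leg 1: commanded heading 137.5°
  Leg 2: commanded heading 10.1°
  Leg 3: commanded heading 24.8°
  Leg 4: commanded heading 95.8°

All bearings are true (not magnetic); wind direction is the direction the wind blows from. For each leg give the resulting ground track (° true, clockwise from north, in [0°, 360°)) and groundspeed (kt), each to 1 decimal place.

Leg 1: heading 137.5°; drift +24.2° → track 161.7°, groundspeed 106.6 kt
Leg 2: heading 10.1°; drift -21.4° → track 348.7°, groundspeed 44.8 kt
Leg 3: heading 24.8°; drift -7.3° → track 17.5°, groundspeed 39.3 kt
Leg 4: heading 95.8°; drift +32.5° → track 128.3°, groundspeed 76.8 kt

Leg 1: track=161.7°, groundspeed=106.6 kt
Leg 2: track=348.7°, groundspeed=44.8 kt
Leg 3: track=17.5°, groundspeed=39.3 kt
Leg 4: track=128.3°, groundspeed=76.8 kt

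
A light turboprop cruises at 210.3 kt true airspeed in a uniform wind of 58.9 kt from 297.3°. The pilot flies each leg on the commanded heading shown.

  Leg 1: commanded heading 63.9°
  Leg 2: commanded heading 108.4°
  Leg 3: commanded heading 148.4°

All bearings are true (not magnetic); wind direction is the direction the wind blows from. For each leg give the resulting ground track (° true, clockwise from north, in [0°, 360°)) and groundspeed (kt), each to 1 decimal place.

Leg 1: track=74.8°, groundspeed=249.9 kt
Leg 2: track=110.3°, groundspeed=268.6 kt
Leg 3: track=141.7°, groundspeed=262.5 kt

Leg 1: heading 63.9°; drift +10.9° → track 74.8°, groundspeed 249.9 kt
Leg 2: heading 108.4°; drift +1.9° → track 110.3°, groundspeed 268.6 kt
Leg 3: heading 148.4°; drift -6.7° → track 141.7°, groundspeed 262.5 kt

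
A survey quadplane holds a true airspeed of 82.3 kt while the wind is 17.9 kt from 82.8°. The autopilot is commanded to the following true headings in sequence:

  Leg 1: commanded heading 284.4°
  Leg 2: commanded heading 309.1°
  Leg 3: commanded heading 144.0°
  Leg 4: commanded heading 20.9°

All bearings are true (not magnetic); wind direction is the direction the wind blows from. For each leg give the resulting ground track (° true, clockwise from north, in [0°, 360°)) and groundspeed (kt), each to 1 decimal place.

Leg 1: track=280.6°, groundspeed=99.2 kt
Leg 2: track=301.3°, groundspeed=95.5 kt
Leg 3: track=156.0°, groundspeed=75.3 kt
Leg 4: track=8.8°, groundspeed=75.5 kt

Leg 1: heading 284.4°; drift -3.8° → track 280.6°, groundspeed 99.2 kt
Leg 2: heading 309.1°; drift -7.8° → track 301.3°, groundspeed 95.5 kt
Leg 3: heading 144.0°; drift +12.0° → track 156.0°, groundspeed 75.3 kt
Leg 4: heading 20.9°; drift -12.1° → track 8.8°, groundspeed 75.5 kt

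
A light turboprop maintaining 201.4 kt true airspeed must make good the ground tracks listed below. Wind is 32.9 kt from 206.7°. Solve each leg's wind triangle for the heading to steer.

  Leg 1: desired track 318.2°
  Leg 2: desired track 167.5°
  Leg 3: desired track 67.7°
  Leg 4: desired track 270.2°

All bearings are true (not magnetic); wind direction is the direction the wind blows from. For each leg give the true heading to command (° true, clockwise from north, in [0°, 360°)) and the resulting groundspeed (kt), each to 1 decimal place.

Leg 1: heading=309.5°, groundspeed=211.1 kt
Leg 2: heading=173.4°, groundspeed=174.8 kt
Leg 3: heading=73.9°, groundspeed=225.1 kt
Leg 4: heading=261.8°, groundspeed=184.6 kt

Leg 1: desired track 318.2°; wind correction -8.7° → command heading 309.5°, groundspeed 211.1 kt
Leg 2: desired track 167.5°; wind correction +5.9° → command heading 173.4°, groundspeed 174.8 kt
Leg 3: desired track 67.7°; wind correction +6.2° → command heading 73.9°, groundspeed 225.1 kt
Leg 4: desired track 270.2°; wind correction -8.4° → command heading 261.8°, groundspeed 184.6 kt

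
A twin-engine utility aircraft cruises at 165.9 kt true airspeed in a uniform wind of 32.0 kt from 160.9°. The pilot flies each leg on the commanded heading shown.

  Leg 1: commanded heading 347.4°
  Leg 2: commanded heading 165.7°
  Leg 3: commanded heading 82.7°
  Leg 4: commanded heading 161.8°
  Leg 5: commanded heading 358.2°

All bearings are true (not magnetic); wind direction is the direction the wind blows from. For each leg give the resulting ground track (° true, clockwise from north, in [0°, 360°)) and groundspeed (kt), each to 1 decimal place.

Leg 1: track=346.4°, groundspeed=197.7 kt
Leg 2: track=166.8°, groundspeed=134.0 kt
Leg 3: track=71.6°, groundspeed=162.4 kt
Leg 4: track=162.0°, groundspeed=133.9 kt
Leg 5: track=355.4°, groundspeed=196.7 kt

Leg 1: heading 347.4°; drift -1.0° → track 346.4°, groundspeed 197.7 kt
Leg 2: heading 165.7°; drift +1.1° → track 166.8°, groundspeed 134.0 kt
Leg 3: heading 82.7°; drift -11.1° → track 71.6°, groundspeed 162.4 kt
Leg 4: heading 161.8°; drift +0.2° → track 162.0°, groundspeed 133.9 kt
Leg 5: heading 358.2°; drift -2.8° → track 355.4°, groundspeed 196.7 kt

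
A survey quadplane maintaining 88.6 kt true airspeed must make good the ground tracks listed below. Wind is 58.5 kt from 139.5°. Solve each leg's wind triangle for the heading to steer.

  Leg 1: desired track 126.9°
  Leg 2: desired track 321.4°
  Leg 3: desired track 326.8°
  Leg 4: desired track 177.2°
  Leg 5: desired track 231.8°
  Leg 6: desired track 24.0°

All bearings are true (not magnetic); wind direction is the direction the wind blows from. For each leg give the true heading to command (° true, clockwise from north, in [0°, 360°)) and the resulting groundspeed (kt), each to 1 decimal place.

Leg 1: heading=135.2°, groundspeed=30.6 kt
Leg 2: heading=322.7°, groundspeed=147.0 kt
Leg 3: heading=331.6°, groundspeed=146.3 kt
Leg 4: heading=153.4°, groundspeed=34.8 kt
Leg 5: heading=190.5°, groundspeed=68.9 kt
Leg 6: heading=60.6°, groundspeed=96.3 kt

Leg 1: desired track 126.9°; wind correction +8.3° → command heading 135.2°, groundspeed 30.6 kt
Leg 2: desired track 321.4°; wind correction +1.3° → command heading 322.7°, groundspeed 147.0 kt
Leg 3: desired track 326.8°; wind correction +4.8° → command heading 331.6°, groundspeed 146.3 kt
Leg 4: desired track 177.2°; wind correction -23.8° → command heading 153.4°, groundspeed 34.8 kt
Leg 5: desired track 231.8°; wind correction -41.3° → command heading 190.5°, groundspeed 68.9 kt
Leg 6: desired track 24.0°; wind correction +36.6° → command heading 60.6°, groundspeed 96.3 kt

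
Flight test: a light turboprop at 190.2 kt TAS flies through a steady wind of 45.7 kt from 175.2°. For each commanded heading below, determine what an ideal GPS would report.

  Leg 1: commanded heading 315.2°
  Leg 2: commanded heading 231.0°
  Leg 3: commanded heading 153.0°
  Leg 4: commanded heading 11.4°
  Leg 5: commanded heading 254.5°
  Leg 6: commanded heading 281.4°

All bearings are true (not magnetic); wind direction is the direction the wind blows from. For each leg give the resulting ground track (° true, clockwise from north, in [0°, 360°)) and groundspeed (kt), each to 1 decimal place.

Leg 1: track=322.6°, groundspeed=227.1 kt
Leg 2: track=243.9°, groundspeed=168.8 kt
Leg 3: track=146.3°, groundspeed=148.9 kt
Leg 4: track=8.3°, groundspeed=234.4 kt
Leg 5: track=268.4°, groundspeed=187.2 kt
Leg 6: track=293.6°, groundspeed=207.6 kt

Leg 1: heading 315.2°; drift +7.4° → track 322.6°, groundspeed 227.1 kt
Leg 2: heading 231.0°; drift +12.9° → track 243.9°, groundspeed 168.8 kt
Leg 3: heading 153.0°; drift -6.7° → track 146.3°, groundspeed 148.9 kt
Leg 4: heading 11.4°; drift -3.1° → track 8.3°, groundspeed 234.4 kt
Leg 5: heading 254.5°; drift +13.9° → track 268.4°, groundspeed 187.2 kt
Leg 6: heading 281.4°; drift +12.2° → track 293.6°, groundspeed 207.6 kt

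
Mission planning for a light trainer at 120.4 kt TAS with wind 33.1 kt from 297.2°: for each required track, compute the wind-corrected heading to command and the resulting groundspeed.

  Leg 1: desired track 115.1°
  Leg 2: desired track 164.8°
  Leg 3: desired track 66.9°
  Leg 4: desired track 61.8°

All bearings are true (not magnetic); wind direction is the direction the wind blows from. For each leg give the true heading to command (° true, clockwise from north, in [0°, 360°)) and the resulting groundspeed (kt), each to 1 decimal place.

Leg 1: desired track 115.1°; wind correction -0.6° → command heading 114.5°, groundspeed 153.5 kt
Leg 2: desired track 164.8°; wind correction +11.7° → command heading 176.5°, groundspeed 140.2 kt
Leg 3: desired track 66.9°; wind correction -12.2° → command heading 54.7°, groundspeed 138.8 kt
Leg 4: desired track 61.8°; wind correction -13.1° → command heading 48.7°, groundspeed 136.1 kt

Leg 1: heading=114.5°, groundspeed=153.5 kt
Leg 2: heading=176.5°, groundspeed=140.2 kt
Leg 3: heading=54.7°, groundspeed=138.8 kt
Leg 4: heading=48.7°, groundspeed=136.1 kt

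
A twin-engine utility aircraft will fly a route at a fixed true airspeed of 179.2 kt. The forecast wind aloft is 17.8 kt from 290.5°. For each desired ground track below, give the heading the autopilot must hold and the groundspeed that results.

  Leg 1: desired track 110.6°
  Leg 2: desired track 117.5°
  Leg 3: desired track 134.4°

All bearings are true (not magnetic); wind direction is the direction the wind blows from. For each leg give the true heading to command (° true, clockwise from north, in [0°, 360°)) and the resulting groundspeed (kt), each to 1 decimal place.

Leg 1: desired track 110.6°; wind correction +0.0° → command heading 110.6°, groundspeed 197.0 kt
Leg 2: desired track 117.5°; wind correction +0.7° → command heading 118.2°, groundspeed 196.9 kt
Leg 3: desired track 134.4°; wind correction +2.3° → command heading 136.7°, groundspeed 195.3 kt

Leg 1: heading=110.6°, groundspeed=197.0 kt
Leg 2: heading=118.2°, groundspeed=196.9 kt
Leg 3: heading=136.7°, groundspeed=195.3 kt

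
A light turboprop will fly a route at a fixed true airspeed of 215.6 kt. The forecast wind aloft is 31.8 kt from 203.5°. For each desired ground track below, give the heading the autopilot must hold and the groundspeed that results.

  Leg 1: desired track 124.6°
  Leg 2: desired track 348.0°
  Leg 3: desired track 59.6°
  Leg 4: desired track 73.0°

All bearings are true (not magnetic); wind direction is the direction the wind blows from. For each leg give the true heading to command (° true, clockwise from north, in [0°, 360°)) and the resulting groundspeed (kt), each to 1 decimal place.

Leg 1: heading=132.9°, groundspeed=207.2 kt
Leg 2: heading=343.1°, groundspeed=240.7 kt
Leg 3: heading=64.6°, groundspeed=240.5 kt
Leg 4: heading=79.4°, groundspeed=234.9 kt

Leg 1: desired track 124.6°; wind correction +8.3° → command heading 132.9°, groundspeed 207.2 kt
Leg 2: desired track 348.0°; wind correction -4.9° → command heading 343.1°, groundspeed 240.7 kt
Leg 3: desired track 59.6°; wind correction +5.0° → command heading 64.6°, groundspeed 240.5 kt
Leg 4: desired track 73.0°; wind correction +6.4° → command heading 79.4°, groundspeed 234.9 kt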